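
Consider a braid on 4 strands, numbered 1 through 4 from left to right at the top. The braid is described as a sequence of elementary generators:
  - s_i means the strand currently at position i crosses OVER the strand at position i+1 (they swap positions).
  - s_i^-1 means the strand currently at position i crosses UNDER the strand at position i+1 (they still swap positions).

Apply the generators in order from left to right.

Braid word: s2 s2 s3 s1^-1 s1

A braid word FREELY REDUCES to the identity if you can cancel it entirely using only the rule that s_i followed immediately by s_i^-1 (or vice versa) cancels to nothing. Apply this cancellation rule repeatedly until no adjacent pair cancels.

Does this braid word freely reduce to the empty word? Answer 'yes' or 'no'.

Answer: no

Derivation:
Gen 1 (s2): push. Stack: [s2]
Gen 2 (s2): push. Stack: [s2 s2]
Gen 3 (s3): push. Stack: [s2 s2 s3]
Gen 4 (s1^-1): push. Stack: [s2 s2 s3 s1^-1]
Gen 5 (s1): cancels prior s1^-1. Stack: [s2 s2 s3]
Reduced word: s2 s2 s3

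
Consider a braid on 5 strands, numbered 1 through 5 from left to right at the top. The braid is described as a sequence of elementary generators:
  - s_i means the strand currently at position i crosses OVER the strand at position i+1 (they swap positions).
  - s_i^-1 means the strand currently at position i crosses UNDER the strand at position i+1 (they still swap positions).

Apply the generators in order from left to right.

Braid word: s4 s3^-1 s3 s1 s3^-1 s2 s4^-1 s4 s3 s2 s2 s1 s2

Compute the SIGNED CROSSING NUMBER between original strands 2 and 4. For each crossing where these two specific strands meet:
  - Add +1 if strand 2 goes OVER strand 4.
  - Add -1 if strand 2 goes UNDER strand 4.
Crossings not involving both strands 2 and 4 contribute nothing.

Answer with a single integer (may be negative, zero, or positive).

Answer: 0

Derivation:
Gen 1: crossing 4x5. Both 2&4? no. Sum: 0
Gen 2: crossing 3x5. Both 2&4? no. Sum: 0
Gen 3: crossing 5x3. Both 2&4? no. Sum: 0
Gen 4: crossing 1x2. Both 2&4? no. Sum: 0
Gen 5: crossing 3x5. Both 2&4? no. Sum: 0
Gen 6: crossing 1x5. Both 2&4? no. Sum: 0
Gen 7: crossing 3x4. Both 2&4? no. Sum: 0
Gen 8: crossing 4x3. Both 2&4? no. Sum: 0
Gen 9: crossing 1x3. Both 2&4? no. Sum: 0
Gen 10: crossing 5x3. Both 2&4? no. Sum: 0
Gen 11: crossing 3x5. Both 2&4? no. Sum: 0
Gen 12: crossing 2x5. Both 2&4? no. Sum: 0
Gen 13: crossing 2x3. Both 2&4? no. Sum: 0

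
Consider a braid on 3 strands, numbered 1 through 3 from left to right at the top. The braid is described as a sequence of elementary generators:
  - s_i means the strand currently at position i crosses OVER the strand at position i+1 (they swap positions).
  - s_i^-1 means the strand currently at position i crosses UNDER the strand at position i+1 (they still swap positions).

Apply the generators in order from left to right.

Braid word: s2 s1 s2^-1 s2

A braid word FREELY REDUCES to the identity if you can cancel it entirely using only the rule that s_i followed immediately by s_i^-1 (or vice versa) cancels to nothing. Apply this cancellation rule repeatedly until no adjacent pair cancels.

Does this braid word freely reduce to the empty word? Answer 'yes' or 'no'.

Answer: no

Derivation:
Gen 1 (s2): push. Stack: [s2]
Gen 2 (s1): push. Stack: [s2 s1]
Gen 3 (s2^-1): push. Stack: [s2 s1 s2^-1]
Gen 4 (s2): cancels prior s2^-1. Stack: [s2 s1]
Reduced word: s2 s1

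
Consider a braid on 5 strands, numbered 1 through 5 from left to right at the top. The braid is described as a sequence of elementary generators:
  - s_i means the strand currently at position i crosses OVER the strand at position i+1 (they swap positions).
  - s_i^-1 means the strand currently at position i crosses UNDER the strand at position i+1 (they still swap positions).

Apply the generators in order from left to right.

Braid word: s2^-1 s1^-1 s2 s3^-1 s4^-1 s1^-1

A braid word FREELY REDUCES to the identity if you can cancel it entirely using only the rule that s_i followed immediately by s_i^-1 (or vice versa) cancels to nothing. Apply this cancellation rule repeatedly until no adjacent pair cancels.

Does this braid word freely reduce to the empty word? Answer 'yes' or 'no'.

Gen 1 (s2^-1): push. Stack: [s2^-1]
Gen 2 (s1^-1): push. Stack: [s2^-1 s1^-1]
Gen 3 (s2): push. Stack: [s2^-1 s1^-1 s2]
Gen 4 (s3^-1): push. Stack: [s2^-1 s1^-1 s2 s3^-1]
Gen 5 (s4^-1): push. Stack: [s2^-1 s1^-1 s2 s3^-1 s4^-1]
Gen 6 (s1^-1): push. Stack: [s2^-1 s1^-1 s2 s3^-1 s4^-1 s1^-1]
Reduced word: s2^-1 s1^-1 s2 s3^-1 s4^-1 s1^-1

Answer: no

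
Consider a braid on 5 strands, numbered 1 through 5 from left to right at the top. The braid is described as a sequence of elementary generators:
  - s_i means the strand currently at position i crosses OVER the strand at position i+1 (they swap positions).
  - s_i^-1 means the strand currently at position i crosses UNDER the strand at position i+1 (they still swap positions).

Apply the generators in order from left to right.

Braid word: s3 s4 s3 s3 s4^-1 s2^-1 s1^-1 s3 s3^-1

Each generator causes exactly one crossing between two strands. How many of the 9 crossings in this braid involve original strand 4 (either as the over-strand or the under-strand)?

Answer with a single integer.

Gen 1: crossing 3x4. Involves strand 4? yes. Count so far: 1
Gen 2: crossing 3x5. Involves strand 4? no. Count so far: 1
Gen 3: crossing 4x5. Involves strand 4? yes. Count so far: 2
Gen 4: crossing 5x4. Involves strand 4? yes. Count so far: 3
Gen 5: crossing 5x3. Involves strand 4? no. Count so far: 3
Gen 6: crossing 2x4. Involves strand 4? yes. Count so far: 4
Gen 7: crossing 1x4. Involves strand 4? yes. Count so far: 5
Gen 8: crossing 2x3. Involves strand 4? no. Count so far: 5
Gen 9: crossing 3x2. Involves strand 4? no. Count so far: 5

Answer: 5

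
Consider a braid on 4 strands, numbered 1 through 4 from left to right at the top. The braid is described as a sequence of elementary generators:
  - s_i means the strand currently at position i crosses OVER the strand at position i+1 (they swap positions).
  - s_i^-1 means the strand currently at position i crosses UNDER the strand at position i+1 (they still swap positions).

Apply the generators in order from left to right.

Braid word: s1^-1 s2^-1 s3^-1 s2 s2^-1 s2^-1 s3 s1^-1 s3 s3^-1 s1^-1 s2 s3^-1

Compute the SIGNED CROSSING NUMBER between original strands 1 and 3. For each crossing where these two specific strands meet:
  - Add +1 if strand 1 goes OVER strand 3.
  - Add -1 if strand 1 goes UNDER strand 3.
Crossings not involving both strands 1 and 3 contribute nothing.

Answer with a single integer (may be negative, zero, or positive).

Answer: 0

Derivation:
Gen 1: crossing 1x2. Both 1&3? no. Sum: 0
Gen 2: 1 under 3. Both 1&3? yes. Contrib: -1. Sum: -1
Gen 3: crossing 1x4. Both 1&3? no. Sum: -1
Gen 4: crossing 3x4. Both 1&3? no. Sum: -1
Gen 5: crossing 4x3. Both 1&3? no. Sum: -1
Gen 6: crossing 3x4. Both 1&3? no. Sum: -1
Gen 7: 3 over 1. Both 1&3? yes. Contrib: -1. Sum: -2
Gen 8: crossing 2x4. Both 1&3? no. Sum: -2
Gen 9: 1 over 3. Both 1&3? yes. Contrib: +1. Sum: -1
Gen 10: 3 under 1. Both 1&3? yes. Contrib: +1. Sum: 0
Gen 11: crossing 4x2. Both 1&3? no. Sum: 0
Gen 12: crossing 4x1. Both 1&3? no. Sum: 0
Gen 13: crossing 4x3. Both 1&3? no. Sum: 0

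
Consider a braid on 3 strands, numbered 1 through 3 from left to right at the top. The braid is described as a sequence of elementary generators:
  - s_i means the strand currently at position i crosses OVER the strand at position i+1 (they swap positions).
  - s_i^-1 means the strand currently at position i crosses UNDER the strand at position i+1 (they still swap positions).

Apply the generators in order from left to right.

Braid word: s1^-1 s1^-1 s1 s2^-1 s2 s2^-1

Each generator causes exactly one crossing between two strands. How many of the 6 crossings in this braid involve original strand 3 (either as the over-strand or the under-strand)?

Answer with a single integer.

Answer: 3

Derivation:
Gen 1: crossing 1x2. Involves strand 3? no. Count so far: 0
Gen 2: crossing 2x1. Involves strand 3? no. Count so far: 0
Gen 3: crossing 1x2. Involves strand 3? no. Count so far: 0
Gen 4: crossing 1x3. Involves strand 3? yes. Count so far: 1
Gen 5: crossing 3x1. Involves strand 3? yes. Count so far: 2
Gen 6: crossing 1x3. Involves strand 3? yes. Count so far: 3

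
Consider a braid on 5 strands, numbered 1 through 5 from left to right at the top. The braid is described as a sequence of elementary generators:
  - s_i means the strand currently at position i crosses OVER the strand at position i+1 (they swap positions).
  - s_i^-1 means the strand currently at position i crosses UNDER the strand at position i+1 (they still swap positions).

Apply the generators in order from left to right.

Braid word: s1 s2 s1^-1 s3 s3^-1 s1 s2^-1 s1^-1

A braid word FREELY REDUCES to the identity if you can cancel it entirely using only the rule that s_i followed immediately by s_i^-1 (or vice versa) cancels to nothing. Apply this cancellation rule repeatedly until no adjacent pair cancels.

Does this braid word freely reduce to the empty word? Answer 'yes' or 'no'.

Answer: yes

Derivation:
Gen 1 (s1): push. Stack: [s1]
Gen 2 (s2): push. Stack: [s1 s2]
Gen 3 (s1^-1): push. Stack: [s1 s2 s1^-1]
Gen 4 (s3): push. Stack: [s1 s2 s1^-1 s3]
Gen 5 (s3^-1): cancels prior s3. Stack: [s1 s2 s1^-1]
Gen 6 (s1): cancels prior s1^-1. Stack: [s1 s2]
Gen 7 (s2^-1): cancels prior s2. Stack: [s1]
Gen 8 (s1^-1): cancels prior s1. Stack: []
Reduced word: (empty)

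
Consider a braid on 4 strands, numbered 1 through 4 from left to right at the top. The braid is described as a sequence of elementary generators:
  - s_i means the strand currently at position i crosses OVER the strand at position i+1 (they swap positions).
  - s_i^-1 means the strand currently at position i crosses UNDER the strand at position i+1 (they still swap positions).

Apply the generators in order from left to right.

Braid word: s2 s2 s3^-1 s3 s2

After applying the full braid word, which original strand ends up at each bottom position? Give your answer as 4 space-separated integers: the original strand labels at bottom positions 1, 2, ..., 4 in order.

Answer: 1 3 2 4

Derivation:
Gen 1 (s2): strand 2 crosses over strand 3. Perm now: [1 3 2 4]
Gen 2 (s2): strand 3 crosses over strand 2. Perm now: [1 2 3 4]
Gen 3 (s3^-1): strand 3 crosses under strand 4. Perm now: [1 2 4 3]
Gen 4 (s3): strand 4 crosses over strand 3. Perm now: [1 2 3 4]
Gen 5 (s2): strand 2 crosses over strand 3. Perm now: [1 3 2 4]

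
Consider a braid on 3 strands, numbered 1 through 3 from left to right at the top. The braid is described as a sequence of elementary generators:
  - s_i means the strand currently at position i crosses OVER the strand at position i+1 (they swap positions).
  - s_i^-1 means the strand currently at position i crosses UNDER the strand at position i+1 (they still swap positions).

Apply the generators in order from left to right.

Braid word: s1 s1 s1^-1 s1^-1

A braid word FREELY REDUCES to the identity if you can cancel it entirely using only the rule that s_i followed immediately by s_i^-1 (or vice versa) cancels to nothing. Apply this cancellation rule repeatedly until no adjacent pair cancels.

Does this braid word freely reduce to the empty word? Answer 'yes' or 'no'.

Answer: yes

Derivation:
Gen 1 (s1): push. Stack: [s1]
Gen 2 (s1): push. Stack: [s1 s1]
Gen 3 (s1^-1): cancels prior s1. Stack: [s1]
Gen 4 (s1^-1): cancels prior s1. Stack: []
Reduced word: (empty)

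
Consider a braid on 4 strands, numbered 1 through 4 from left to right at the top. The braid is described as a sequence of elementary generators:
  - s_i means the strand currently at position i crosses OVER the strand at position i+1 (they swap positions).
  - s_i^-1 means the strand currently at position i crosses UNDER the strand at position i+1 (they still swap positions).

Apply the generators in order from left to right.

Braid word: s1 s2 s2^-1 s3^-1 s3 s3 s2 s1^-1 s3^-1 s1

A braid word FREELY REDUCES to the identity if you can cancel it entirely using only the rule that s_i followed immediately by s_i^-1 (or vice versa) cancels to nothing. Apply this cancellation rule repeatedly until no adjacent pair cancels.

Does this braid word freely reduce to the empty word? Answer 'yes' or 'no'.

Gen 1 (s1): push. Stack: [s1]
Gen 2 (s2): push. Stack: [s1 s2]
Gen 3 (s2^-1): cancels prior s2. Stack: [s1]
Gen 4 (s3^-1): push. Stack: [s1 s3^-1]
Gen 5 (s3): cancels prior s3^-1. Stack: [s1]
Gen 6 (s3): push. Stack: [s1 s3]
Gen 7 (s2): push. Stack: [s1 s3 s2]
Gen 8 (s1^-1): push. Stack: [s1 s3 s2 s1^-1]
Gen 9 (s3^-1): push. Stack: [s1 s3 s2 s1^-1 s3^-1]
Gen 10 (s1): push. Stack: [s1 s3 s2 s1^-1 s3^-1 s1]
Reduced word: s1 s3 s2 s1^-1 s3^-1 s1

Answer: no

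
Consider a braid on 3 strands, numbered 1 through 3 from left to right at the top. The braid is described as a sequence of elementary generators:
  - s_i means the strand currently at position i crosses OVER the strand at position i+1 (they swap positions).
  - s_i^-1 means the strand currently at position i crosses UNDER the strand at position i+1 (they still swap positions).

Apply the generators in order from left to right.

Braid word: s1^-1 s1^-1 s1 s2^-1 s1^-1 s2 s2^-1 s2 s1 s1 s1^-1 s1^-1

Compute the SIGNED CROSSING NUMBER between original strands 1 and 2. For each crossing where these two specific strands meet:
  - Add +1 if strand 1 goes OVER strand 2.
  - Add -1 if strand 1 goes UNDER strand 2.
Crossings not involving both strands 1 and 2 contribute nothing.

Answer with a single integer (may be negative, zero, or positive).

Gen 1: 1 under 2. Both 1&2? yes. Contrib: -1. Sum: -1
Gen 2: 2 under 1. Both 1&2? yes. Contrib: +1. Sum: 0
Gen 3: 1 over 2. Both 1&2? yes. Contrib: +1. Sum: 1
Gen 4: crossing 1x3. Both 1&2? no. Sum: 1
Gen 5: crossing 2x3. Both 1&2? no. Sum: 1
Gen 6: 2 over 1. Both 1&2? yes. Contrib: -1. Sum: 0
Gen 7: 1 under 2. Both 1&2? yes. Contrib: -1. Sum: -1
Gen 8: 2 over 1. Both 1&2? yes. Contrib: -1. Sum: -2
Gen 9: crossing 3x1. Both 1&2? no. Sum: -2
Gen 10: crossing 1x3. Both 1&2? no. Sum: -2
Gen 11: crossing 3x1. Both 1&2? no. Sum: -2
Gen 12: crossing 1x3. Both 1&2? no. Sum: -2

Answer: -2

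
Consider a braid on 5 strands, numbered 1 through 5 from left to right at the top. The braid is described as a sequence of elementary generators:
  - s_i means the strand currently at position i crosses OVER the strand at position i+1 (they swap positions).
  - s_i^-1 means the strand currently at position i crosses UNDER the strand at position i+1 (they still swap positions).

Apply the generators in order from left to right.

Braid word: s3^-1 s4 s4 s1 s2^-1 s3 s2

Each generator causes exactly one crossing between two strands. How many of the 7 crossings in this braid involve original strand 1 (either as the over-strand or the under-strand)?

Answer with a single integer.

Gen 1: crossing 3x4. Involves strand 1? no. Count so far: 0
Gen 2: crossing 3x5. Involves strand 1? no. Count so far: 0
Gen 3: crossing 5x3. Involves strand 1? no. Count so far: 0
Gen 4: crossing 1x2. Involves strand 1? yes. Count so far: 1
Gen 5: crossing 1x4. Involves strand 1? yes. Count so far: 2
Gen 6: crossing 1x3. Involves strand 1? yes. Count so far: 3
Gen 7: crossing 4x3. Involves strand 1? no. Count so far: 3

Answer: 3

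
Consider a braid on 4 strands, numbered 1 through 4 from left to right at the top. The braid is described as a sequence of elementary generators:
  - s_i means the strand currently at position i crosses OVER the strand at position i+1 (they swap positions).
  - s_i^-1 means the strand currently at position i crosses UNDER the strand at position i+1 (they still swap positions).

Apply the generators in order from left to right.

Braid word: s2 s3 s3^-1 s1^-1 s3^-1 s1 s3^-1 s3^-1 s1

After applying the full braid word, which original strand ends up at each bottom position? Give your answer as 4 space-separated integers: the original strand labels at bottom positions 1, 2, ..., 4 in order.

Gen 1 (s2): strand 2 crosses over strand 3. Perm now: [1 3 2 4]
Gen 2 (s3): strand 2 crosses over strand 4. Perm now: [1 3 4 2]
Gen 3 (s3^-1): strand 4 crosses under strand 2. Perm now: [1 3 2 4]
Gen 4 (s1^-1): strand 1 crosses under strand 3. Perm now: [3 1 2 4]
Gen 5 (s3^-1): strand 2 crosses under strand 4. Perm now: [3 1 4 2]
Gen 6 (s1): strand 3 crosses over strand 1. Perm now: [1 3 4 2]
Gen 7 (s3^-1): strand 4 crosses under strand 2. Perm now: [1 3 2 4]
Gen 8 (s3^-1): strand 2 crosses under strand 4. Perm now: [1 3 4 2]
Gen 9 (s1): strand 1 crosses over strand 3. Perm now: [3 1 4 2]

Answer: 3 1 4 2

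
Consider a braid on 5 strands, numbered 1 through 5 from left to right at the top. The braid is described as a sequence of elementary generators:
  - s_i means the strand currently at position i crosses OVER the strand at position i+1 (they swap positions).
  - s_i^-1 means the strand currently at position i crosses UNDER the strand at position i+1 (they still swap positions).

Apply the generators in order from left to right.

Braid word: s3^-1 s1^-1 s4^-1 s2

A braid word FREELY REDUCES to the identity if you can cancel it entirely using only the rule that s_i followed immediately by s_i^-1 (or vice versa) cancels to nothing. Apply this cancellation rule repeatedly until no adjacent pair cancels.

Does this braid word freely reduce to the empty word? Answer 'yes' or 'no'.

Gen 1 (s3^-1): push. Stack: [s3^-1]
Gen 2 (s1^-1): push. Stack: [s3^-1 s1^-1]
Gen 3 (s4^-1): push. Stack: [s3^-1 s1^-1 s4^-1]
Gen 4 (s2): push. Stack: [s3^-1 s1^-1 s4^-1 s2]
Reduced word: s3^-1 s1^-1 s4^-1 s2

Answer: no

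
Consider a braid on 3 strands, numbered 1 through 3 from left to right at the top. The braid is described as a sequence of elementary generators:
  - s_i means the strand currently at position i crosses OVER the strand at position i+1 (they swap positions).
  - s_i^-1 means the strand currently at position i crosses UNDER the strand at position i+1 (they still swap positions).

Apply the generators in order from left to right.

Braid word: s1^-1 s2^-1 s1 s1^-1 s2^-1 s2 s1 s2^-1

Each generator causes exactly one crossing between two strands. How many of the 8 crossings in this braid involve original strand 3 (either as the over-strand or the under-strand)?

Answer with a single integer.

Gen 1: crossing 1x2. Involves strand 3? no. Count so far: 0
Gen 2: crossing 1x3. Involves strand 3? yes. Count so far: 1
Gen 3: crossing 2x3. Involves strand 3? yes. Count so far: 2
Gen 4: crossing 3x2. Involves strand 3? yes. Count so far: 3
Gen 5: crossing 3x1. Involves strand 3? yes. Count so far: 4
Gen 6: crossing 1x3. Involves strand 3? yes. Count so far: 5
Gen 7: crossing 2x3. Involves strand 3? yes. Count so far: 6
Gen 8: crossing 2x1. Involves strand 3? no. Count so far: 6

Answer: 6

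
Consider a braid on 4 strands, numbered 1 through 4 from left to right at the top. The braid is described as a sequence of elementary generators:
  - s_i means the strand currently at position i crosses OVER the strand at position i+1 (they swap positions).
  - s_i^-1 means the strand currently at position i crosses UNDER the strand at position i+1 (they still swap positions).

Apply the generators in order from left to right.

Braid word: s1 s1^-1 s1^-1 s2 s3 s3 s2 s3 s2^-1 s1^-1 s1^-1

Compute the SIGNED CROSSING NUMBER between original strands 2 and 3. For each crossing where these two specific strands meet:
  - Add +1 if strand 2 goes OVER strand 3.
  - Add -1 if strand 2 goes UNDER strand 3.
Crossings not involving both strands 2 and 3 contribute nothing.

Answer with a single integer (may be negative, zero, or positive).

Gen 1: crossing 1x2. Both 2&3? no. Sum: 0
Gen 2: crossing 2x1. Both 2&3? no. Sum: 0
Gen 3: crossing 1x2. Both 2&3? no. Sum: 0
Gen 4: crossing 1x3. Both 2&3? no. Sum: 0
Gen 5: crossing 1x4. Both 2&3? no. Sum: 0
Gen 6: crossing 4x1. Both 2&3? no. Sum: 0
Gen 7: crossing 3x1. Both 2&3? no. Sum: 0
Gen 8: crossing 3x4. Both 2&3? no. Sum: 0
Gen 9: crossing 1x4. Both 2&3? no. Sum: 0
Gen 10: crossing 2x4. Both 2&3? no. Sum: 0
Gen 11: crossing 4x2. Both 2&3? no. Sum: 0

Answer: 0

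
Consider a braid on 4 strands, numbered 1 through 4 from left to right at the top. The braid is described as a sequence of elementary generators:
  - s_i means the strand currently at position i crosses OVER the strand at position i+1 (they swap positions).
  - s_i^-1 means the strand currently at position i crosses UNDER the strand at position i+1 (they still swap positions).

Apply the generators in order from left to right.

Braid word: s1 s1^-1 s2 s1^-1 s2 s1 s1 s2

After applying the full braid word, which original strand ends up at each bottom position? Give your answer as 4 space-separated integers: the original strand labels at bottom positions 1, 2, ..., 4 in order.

Gen 1 (s1): strand 1 crosses over strand 2. Perm now: [2 1 3 4]
Gen 2 (s1^-1): strand 2 crosses under strand 1. Perm now: [1 2 3 4]
Gen 3 (s2): strand 2 crosses over strand 3. Perm now: [1 3 2 4]
Gen 4 (s1^-1): strand 1 crosses under strand 3. Perm now: [3 1 2 4]
Gen 5 (s2): strand 1 crosses over strand 2. Perm now: [3 2 1 4]
Gen 6 (s1): strand 3 crosses over strand 2. Perm now: [2 3 1 4]
Gen 7 (s1): strand 2 crosses over strand 3. Perm now: [3 2 1 4]
Gen 8 (s2): strand 2 crosses over strand 1. Perm now: [3 1 2 4]

Answer: 3 1 2 4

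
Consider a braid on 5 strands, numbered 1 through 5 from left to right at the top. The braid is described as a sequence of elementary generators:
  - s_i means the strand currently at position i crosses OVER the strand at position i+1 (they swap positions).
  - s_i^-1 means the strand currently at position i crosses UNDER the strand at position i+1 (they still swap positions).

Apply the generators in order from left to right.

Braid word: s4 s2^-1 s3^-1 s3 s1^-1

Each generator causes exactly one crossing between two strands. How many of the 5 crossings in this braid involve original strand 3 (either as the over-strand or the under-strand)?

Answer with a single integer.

Answer: 2

Derivation:
Gen 1: crossing 4x5. Involves strand 3? no. Count so far: 0
Gen 2: crossing 2x3. Involves strand 3? yes. Count so far: 1
Gen 3: crossing 2x5. Involves strand 3? no. Count so far: 1
Gen 4: crossing 5x2. Involves strand 3? no. Count so far: 1
Gen 5: crossing 1x3. Involves strand 3? yes. Count so far: 2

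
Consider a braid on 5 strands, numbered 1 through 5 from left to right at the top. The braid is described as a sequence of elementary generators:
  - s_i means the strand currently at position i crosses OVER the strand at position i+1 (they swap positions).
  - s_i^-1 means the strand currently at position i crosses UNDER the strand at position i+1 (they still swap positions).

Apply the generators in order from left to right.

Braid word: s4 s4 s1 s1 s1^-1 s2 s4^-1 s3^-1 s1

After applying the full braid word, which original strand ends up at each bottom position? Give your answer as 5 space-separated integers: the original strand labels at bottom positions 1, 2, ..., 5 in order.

Gen 1 (s4): strand 4 crosses over strand 5. Perm now: [1 2 3 5 4]
Gen 2 (s4): strand 5 crosses over strand 4. Perm now: [1 2 3 4 5]
Gen 3 (s1): strand 1 crosses over strand 2. Perm now: [2 1 3 4 5]
Gen 4 (s1): strand 2 crosses over strand 1. Perm now: [1 2 3 4 5]
Gen 5 (s1^-1): strand 1 crosses under strand 2. Perm now: [2 1 3 4 5]
Gen 6 (s2): strand 1 crosses over strand 3. Perm now: [2 3 1 4 5]
Gen 7 (s4^-1): strand 4 crosses under strand 5. Perm now: [2 3 1 5 4]
Gen 8 (s3^-1): strand 1 crosses under strand 5. Perm now: [2 3 5 1 4]
Gen 9 (s1): strand 2 crosses over strand 3. Perm now: [3 2 5 1 4]

Answer: 3 2 5 1 4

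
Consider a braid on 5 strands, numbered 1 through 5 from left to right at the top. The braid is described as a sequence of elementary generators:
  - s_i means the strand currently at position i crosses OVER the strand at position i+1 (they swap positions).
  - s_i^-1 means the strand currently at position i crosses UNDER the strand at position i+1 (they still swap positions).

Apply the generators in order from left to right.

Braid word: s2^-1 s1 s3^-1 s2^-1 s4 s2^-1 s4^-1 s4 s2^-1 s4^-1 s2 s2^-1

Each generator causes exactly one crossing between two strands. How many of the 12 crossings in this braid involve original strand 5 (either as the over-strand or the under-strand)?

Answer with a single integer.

Gen 1: crossing 2x3. Involves strand 5? no. Count so far: 0
Gen 2: crossing 1x3. Involves strand 5? no. Count so far: 0
Gen 3: crossing 2x4. Involves strand 5? no. Count so far: 0
Gen 4: crossing 1x4. Involves strand 5? no. Count so far: 0
Gen 5: crossing 2x5. Involves strand 5? yes. Count so far: 1
Gen 6: crossing 4x1. Involves strand 5? no. Count so far: 1
Gen 7: crossing 5x2. Involves strand 5? yes. Count so far: 2
Gen 8: crossing 2x5. Involves strand 5? yes. Count so far: 3
Gen 9: crossing 1x4. Involves strand 5? no. Count so far: 3
Gen 10: crossing 5x2. Involves strand 5? yes. Count so far: 4
Gen 11: crossing 4x1. Involves strand 5? no. Count so far: 4
Gen 12: crossing 1x4. Involves strand 5? no. Count so far: 4

Answer: 4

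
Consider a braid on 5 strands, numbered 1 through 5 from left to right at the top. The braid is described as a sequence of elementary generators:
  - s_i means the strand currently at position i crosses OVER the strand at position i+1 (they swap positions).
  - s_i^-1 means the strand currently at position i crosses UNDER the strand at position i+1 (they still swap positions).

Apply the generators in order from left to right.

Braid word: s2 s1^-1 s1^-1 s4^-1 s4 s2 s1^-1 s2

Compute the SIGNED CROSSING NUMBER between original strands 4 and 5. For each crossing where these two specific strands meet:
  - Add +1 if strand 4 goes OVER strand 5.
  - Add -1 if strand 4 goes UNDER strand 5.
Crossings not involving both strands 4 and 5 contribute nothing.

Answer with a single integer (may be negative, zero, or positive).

Gen 1: crossing 2x3. Both 4&5? no. Sum: 0
Gen 2: crossing 1x3. Both 4&5? no. Sum: 0
Gen 3: crossing 3x1. Both 4&5? no. Sum: 0
Gen 4: 4 under 5. Both 4&5? yes. Contrib: -1. Sum: -1
Gen 5: 5 over 4. Both 4&5? yes. Contrib: -1. Sum: -2
Gen 6: crossing 3x2. Both 4&5? no. Sum: -2
Gen 7: crossing 1x2. Both 4&5? no. Sum: -2
Gen 8: crossing 1x3. Both 4&5? no. Sum: -2

Answer: -2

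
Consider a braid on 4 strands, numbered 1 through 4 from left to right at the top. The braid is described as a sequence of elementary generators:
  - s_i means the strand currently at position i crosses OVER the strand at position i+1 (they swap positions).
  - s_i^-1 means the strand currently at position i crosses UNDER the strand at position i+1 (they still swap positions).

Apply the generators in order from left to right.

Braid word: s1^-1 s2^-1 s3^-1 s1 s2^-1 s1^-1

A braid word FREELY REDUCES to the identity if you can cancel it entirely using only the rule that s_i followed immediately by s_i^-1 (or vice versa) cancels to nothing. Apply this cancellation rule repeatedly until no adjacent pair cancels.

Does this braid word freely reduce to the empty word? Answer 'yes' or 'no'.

Answer: no

Derivation:
Gen 1 (s1^-1): push. Stack: [s1^-1]
Gen 2 (s2^-1): push. Stack: [s1^-1 s2^-1]
Gen 3 (s3^-1): push. Stack: [s1^-1 s2^-1 s3^-1]
Gen 4 (s1): push. Stack: [s1^-1 s2^-1 s3^-1 s1]
Gen 5 (s2^-1): push. Stack: [s1^-1 s2^-1 s3^-1 s1 s2^-1]
Gen 6 (s1^-1): push. Stack: [s1^-1 s2^-1 s3^-1 s1 s2^-1 s1^-1]
Reduced word: s1^-1 s2^-1 s3^-1 s1 s2^-1 s1^-1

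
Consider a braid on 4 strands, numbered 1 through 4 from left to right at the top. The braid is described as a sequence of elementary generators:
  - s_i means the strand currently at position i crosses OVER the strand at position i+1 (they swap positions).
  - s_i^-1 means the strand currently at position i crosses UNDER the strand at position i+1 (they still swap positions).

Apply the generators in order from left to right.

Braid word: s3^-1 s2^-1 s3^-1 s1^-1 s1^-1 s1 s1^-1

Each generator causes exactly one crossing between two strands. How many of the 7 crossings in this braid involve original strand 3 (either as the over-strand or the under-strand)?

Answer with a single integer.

Answer: 2

Derivation:
Gen 1: crossing 3x4. Involves strand 3? yes. Count so far: 1
Gen 2: crossing 2x4. Involves strand 3? no. Count so far: 1
Gen 3: crossing 2x3. Involves strand 3? yes. Count so far: 2
Gen 4: crossing 1x4. Involves strand 3? no. Count so far: 2
Gen 5: crossing 4x1. Involves strand 3? no. Count so far: 2
Gen 6: crossing 1x4. Involves strand 3? no. Count so far: 2
Gen 7: crossing 4x1. Involves strand 3? no. Count so far: 2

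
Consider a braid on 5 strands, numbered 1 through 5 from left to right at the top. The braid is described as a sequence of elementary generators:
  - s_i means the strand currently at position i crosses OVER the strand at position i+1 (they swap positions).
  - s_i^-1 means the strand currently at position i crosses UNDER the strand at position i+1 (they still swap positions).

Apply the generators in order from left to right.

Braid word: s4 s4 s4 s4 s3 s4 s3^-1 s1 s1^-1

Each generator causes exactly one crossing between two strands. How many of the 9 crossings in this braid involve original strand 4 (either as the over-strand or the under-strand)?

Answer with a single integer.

Answer: 6

Derivation:
Gen 1: crossing 4x5. Involves strand 4? yes. Count so far: 1
Gen 2: crossing 5x4. Involves strand 4? yes. Count so far: 2
Gen 3: crossing 4x5. Involves strand 4? yes. Count so far: 3
Gen 4: crossing 5x4. Involves strand 4? yes. Count so far: 4
Gen 5: crossing 3x4. Involves strand 4? yes. Count so far: 5
Gen 6: crossing 3x5. Involves strand 4? no. Count so far: 5
Gen 7: crossing 4x5. Involves strand 4? yes. Count so far: 6
Gen 8: crossing 1x2. Involves strand 4? no. Count so far: 6
Gen 9: crossing 2x1. Involves strand 4? no. Count so far: 6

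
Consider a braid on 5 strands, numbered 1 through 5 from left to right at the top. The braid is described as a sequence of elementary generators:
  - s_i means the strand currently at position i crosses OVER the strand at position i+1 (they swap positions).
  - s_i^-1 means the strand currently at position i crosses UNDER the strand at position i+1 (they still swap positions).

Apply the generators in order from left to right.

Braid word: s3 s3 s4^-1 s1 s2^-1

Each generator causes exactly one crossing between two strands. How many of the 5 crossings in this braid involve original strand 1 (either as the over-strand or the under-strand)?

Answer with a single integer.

Gen 1: crossing 3x4. Involves strand 1? no. Count so far: 0
Gen 2: crossing 4x3. Involves strand 1? no. Count so far: 0
Gen 3: crossing 4x5. Involves strand 1? no. Count so far: 0
Gen 4: crossing 1x2. Involves strand 1? yes. Count so far: 1
Gen 5: crossing 1x3. Involves strand 1? yes. Count so far: 2

Answer: 2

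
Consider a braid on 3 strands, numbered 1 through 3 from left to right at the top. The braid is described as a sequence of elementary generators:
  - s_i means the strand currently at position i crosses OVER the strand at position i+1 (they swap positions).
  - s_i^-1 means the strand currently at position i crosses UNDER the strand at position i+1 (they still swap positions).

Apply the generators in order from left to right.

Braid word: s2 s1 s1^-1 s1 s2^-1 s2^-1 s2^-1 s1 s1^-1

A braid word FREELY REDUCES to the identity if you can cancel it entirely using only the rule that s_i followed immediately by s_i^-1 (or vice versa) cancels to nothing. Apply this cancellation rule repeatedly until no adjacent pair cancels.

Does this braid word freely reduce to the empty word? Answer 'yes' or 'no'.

Gen 1 (s2): push. Stack: [s2]
Gen 2 (s1): push. Stack: [s2 s1]
Gen 3 (s1^-1): cancels prior s1. Stack: [s2]
Gen 4 (s1): push. Stack: [s2 s1]
Gen 5 (s2^-1): push. Stack: [s2 s1 s2^-1]
Gen 6 (s2^-1): push. Stack: [s2 s1 s2^-1 s2^-1]
Gen 7 (s2^-1): push. Stack: [s2 s1 s2^-1 s2^-1 s2^-1]
Gen 8 (s1): push. Stack: [s2 s1 s2^-1 s2^-1 s2^-1 s1]
Gen 9 (s1^-1): cancels prior s1. Stack: [s2 s1 s2^-1 s2^-1 s2^-1]
Reduced word: s2 s1 s2^-1 s2^-1 s2^-1

Answer: no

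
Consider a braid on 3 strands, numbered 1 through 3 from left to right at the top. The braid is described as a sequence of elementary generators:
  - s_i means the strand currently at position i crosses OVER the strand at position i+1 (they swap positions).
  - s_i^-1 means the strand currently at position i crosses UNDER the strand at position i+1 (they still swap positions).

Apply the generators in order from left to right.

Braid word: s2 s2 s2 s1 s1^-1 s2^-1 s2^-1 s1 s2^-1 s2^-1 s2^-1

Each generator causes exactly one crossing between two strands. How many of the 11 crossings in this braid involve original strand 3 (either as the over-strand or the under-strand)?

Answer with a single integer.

Answer: 8

Derivation:
Gen 1: crossing 2x3. Involves strand 3? yes. Count so far: 1
Gen 2: crossing 3x2. Involves strand 3? yes. Count so far: 2
Gen 3: crossing 2x3. Involves strand 3? yes. Count so far: 3
Gen 4: crossing 1x3. Involves strand 3? yes. Count so far: 4
Gen 5: crossing 3x1. Involves strand 3? yes. Count so far: 5
Gen 6: crossing 3x2. Involves strand 3? yes. Count so far: 6
Gen 7: crossing 2x3. Involves strand 3? yes. Count so far: 7
Gen 8: crossing 1x3. Involves strand 3? yes. Count so far: 8
Gen 9: crossing 1x2. Involves strand 3? no. Count so far: 8
Gen 10: crossing 2x1. Involves strand 3? no. Count so far: 8
Gen 11: crossing 1x2. Involves strand 3? no. Count so far: 8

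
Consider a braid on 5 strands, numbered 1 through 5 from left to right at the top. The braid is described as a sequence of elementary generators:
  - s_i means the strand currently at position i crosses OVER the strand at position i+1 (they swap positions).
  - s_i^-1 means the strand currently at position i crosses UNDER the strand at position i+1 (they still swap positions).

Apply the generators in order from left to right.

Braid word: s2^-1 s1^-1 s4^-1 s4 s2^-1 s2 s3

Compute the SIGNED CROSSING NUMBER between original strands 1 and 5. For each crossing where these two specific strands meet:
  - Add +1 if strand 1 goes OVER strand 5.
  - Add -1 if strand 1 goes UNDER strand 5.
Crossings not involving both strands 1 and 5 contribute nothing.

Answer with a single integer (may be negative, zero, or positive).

Gen 1: crossing 2x3. Both 1&5? no. Sum: 0
Gen 2: crossing 1x3. Both 1&5? no. Sum: 0
Gen 3: crossing 4x5. Both 1&5? no. Sum: 0
Gen 4: crossing 5x4. Both 1&5? no. Sum: 0
Gen 5: crossing 1x2. Both 1&5? no. Sum: 0
Gen 6: crossing 2x1. Both 1&5? no. Sum: 0
Gen 7: crossing 2x4. Both 1&5? no. Sum: 0

Answer: 0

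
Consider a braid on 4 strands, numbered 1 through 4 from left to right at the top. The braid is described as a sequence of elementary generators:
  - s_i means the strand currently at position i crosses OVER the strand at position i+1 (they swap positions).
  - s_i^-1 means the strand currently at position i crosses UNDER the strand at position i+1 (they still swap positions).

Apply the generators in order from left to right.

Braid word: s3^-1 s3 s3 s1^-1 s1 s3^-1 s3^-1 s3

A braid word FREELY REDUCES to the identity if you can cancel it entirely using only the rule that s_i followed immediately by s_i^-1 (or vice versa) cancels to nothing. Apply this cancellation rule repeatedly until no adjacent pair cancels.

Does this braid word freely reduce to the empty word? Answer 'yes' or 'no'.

Answer: yes

Derivation:
Gen 1 (s3^-1): push. Stack: [s3^-1]
Gen 2 (s3): cancels prior s3^-1. Stack: []
Gen 3 (s3): push. Stack: [s3]
Gen 4 (s1^-1): push. Stack: [s3 s1^-1]
Gen 5 (s1): cancels prior s1^-1. Stack: [s3]
Gen 6 (s3^-1): cancels prior s3. Stack: []
Gen 7 (s3^-1): push. Stack: [s3^-1]
Gen 8 (s3): cancels prior s3^-1. Stack: []
Reduced word: (empty)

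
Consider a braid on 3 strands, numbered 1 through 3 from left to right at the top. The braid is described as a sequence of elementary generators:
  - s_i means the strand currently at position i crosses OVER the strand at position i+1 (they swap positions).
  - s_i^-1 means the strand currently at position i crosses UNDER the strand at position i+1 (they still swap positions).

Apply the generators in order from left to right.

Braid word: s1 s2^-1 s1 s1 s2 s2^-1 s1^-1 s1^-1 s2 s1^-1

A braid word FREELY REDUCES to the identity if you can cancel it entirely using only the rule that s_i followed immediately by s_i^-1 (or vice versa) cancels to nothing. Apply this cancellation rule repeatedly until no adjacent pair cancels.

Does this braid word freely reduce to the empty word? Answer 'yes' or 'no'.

Answer: yes

Derivation:
Gen 1 (s1): push. Stack: [s1]
Gen 2 (s2^-1): push. Stack: [s1 s2^-1]
Gen 3 (s1): push. Stack: [s1 s2^-1 s1]
Gen 4 (s1): push. Stack: [s1 s2^-1 s1 s1]
Gen 5 (s2): push. Stack: [s1 s2^-1 s1 s1 s2]
Gen 6 (s2^-1): cancels prior s2. Stack: [s1 s2^-1 s1 s1]
Gen 7 (s1^-1): cancels prior s1. Stack: [s1 s2^-1 s1]
Gen 8 (s1^-1): cancels prior s1. Stack: [s1 s2^-1]
Gen 9 (s2): cancels prior s2^-1. Stack: [s1]
Gen 10 (s1^-1): cancels prior s1. Stack: []
Reduced word: (empty)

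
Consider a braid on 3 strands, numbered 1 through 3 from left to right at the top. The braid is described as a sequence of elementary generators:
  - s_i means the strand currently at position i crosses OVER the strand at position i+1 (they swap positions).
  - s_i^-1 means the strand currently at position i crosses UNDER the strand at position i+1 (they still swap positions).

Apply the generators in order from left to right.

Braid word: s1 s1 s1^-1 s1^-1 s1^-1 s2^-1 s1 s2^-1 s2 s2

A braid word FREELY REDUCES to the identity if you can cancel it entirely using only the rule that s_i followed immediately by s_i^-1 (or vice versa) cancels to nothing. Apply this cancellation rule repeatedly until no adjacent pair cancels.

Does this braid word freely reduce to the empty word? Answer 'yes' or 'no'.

Gen 1 (s1): push. Stack: [s1]
Gen 2 (s1): push. Stack: [s1 s1]
Gen 3 (s1^-1): cancels prior s1. Stack: [s1]
Gen 4 (s1^-1): cancels prior s1. Stack: []
Gen 5 (s1^-1): push. Stack: [s1^-1]
Gen 6 (s2^-1): push. Stack: [s1^-1 s2^-1]
Gen 7 (s1): push. Stack: [s1^-1 s2^-1 s1]
Gen 8 (s2^-1): push. Stack: [s1^-1 s2^-1 s1 s2^-1]
Gen 9 (s2): cancels prior s2^-1. Stack: [s1^-1 s2^-1 s1]
Gen 10 (s2): push. Stack: [s1^-1 s2^-1 s1 s2]
Reduced word: s1^-1 s2^-1 s1 s2

Answer: no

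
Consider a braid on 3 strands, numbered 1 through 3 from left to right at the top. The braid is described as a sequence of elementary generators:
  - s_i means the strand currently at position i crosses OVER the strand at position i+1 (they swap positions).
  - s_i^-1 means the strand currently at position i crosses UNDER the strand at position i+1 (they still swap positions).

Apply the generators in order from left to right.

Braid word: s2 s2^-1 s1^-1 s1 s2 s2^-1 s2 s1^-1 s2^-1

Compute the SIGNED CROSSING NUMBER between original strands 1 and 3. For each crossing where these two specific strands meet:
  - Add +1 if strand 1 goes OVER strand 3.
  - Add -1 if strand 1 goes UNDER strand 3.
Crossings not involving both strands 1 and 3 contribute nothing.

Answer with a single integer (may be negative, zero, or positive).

Answer: -1

Derivation:
Gen 1: crossing 2x3. Both 1&3? no. Sum: 0
Gen 2: crossing 3x2. Both 1&3? no. Sum: 0
Gen 3: crossing 1x2. Both 1&3? no. Sum: 0
Gen 4: crossing 2x1. Both 1&3? no. Sum: 0
Gen 5: crossing 2x3. Both 1&3? no. Sum: 0
Gen 6: crossing 3x2. Both 1&3? no. Sum: 0
Gen 7: crossing 2x3. Both 1&3? no. Sum: 0
Gen 8: 1 under 3. Both 1&3? yes. Contrib: -1. Sum: -1
Gen 9: crossing 1x2. Both 1&3? no. Sum: -1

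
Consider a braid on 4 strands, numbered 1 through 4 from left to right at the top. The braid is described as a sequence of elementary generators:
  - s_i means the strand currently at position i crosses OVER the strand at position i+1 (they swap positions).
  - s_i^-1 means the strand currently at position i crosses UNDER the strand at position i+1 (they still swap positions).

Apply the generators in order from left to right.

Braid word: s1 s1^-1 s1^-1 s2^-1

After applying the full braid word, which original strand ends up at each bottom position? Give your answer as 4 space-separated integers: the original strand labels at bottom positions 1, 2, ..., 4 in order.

Gen 1 (s1): strand 1 crosses over strand 2. Perm now: [2 1 3 4]
Gen 2 (s1^-1): strand 2 crosses under strand 1. Perm now: [1 2 3 4]
Gen 3 (s1^-1): strand 1 crosses under strand 2. Perm now: [2 1 3 4]
Gen 4 (s2^-1): strand 1 crosses under strand 3. Perm now: [2 3 1 4]

Answer: 2 3 1 4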